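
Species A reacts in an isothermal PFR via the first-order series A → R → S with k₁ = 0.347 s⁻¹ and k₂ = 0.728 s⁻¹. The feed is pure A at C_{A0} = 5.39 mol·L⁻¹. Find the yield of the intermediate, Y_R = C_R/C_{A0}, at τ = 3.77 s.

For first-order series with pure A initially, C_R(τ) = k₁C_{A0}/(k₂−k₁)·(e^(−k₁τ) − e^(−k₂τ)).
e^(−k₁τ) = e^(−0.347×3.77) = e^(−1.308) = 0.2703; e^(−k₂τ) = e^(−2.745) = 0.06428.
C_R = 0.347×5.39/(0.728−0.347) × (0.2703−0.06428) = 4.909×0.2060 = 1.011 mol·L⁻¹.
Y_R = C_R/C_{A0} = 1.011/5.39 = 0.188.

0.188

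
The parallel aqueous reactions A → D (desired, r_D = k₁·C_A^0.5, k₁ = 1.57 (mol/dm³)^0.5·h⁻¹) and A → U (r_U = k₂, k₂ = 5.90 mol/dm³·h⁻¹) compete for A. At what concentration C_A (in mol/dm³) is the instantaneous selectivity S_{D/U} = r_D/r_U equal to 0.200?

0.565 mol/dm³

S_{D/U} = (k₁/k₂)·C_A^0.5 ⇒ C_A = (S·k₂/k₁)^(2).
= (0.200×5.90/1.57)^(2) = (0.7516)^(2) = 0.565 mol/dm³.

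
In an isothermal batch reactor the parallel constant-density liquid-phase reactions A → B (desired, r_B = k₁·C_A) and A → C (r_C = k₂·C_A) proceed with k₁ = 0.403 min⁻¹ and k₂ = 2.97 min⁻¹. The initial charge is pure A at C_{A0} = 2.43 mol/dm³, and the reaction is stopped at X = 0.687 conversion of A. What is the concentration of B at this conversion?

0.199 mol/dm³

C_A = C_{A0}(1−X) = 0.7606 mol/dm³.
Both paths are first order in A, so the instantaneous fraction to B is constant: dC_B/d(−C_A) = k₁/(k₁+k₂) = 0.1195.
C_B = 0.1195·(C_{A0}−C_A) = 0.1195×1.669 = 0.199 mol/dm³.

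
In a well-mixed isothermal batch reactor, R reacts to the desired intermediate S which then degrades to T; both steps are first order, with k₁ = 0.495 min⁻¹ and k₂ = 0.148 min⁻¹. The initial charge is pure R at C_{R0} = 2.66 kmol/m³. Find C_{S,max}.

1.59 kmol/m³

For a first-order series the maximum intermediate yield is C_{S,max}/C_{R0} = (k₁/k₂)^[k₂/(k₂−k₁)].
= (0.495/0.148)^(0.148/(0.148−0.495)) = (3.345)^(-0.4265) = 0.5975.
C_{S,max} = 0.5975×2.66 = 1.59 kmol/m³.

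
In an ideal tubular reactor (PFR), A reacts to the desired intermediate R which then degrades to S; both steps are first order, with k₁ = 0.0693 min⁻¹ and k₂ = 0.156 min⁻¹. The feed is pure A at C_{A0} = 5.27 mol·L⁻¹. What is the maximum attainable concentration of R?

1.22 mol·L⁻¹

For a first-order series the maximum intermediate yield is C_{R,max}/C_{A0} = (k₁/k₂)^[k₂/(k₂−k₁)].
= (0.0693/0.156)^(0.156/(0.156−0.0693)) = (0.4442)^(1.799) = 0.2322.
C_{R,max} = 0.2322×5.27 = 1.22 mol·L⁻¹.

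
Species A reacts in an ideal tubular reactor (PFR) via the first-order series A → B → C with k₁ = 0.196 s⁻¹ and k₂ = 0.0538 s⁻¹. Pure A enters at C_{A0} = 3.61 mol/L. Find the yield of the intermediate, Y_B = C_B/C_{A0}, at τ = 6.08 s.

For first-order series with pure A initially, C_B(τ) = k₁C_{A0}/(k₂−k₁)·(e^(−k₁τ) − e^(−k₂τ)).
e^(−k₁τ) = e^(−0.196×6.08) = e^(−1.192) = 0.3037; e^(−k₂τ) = e^(−0.3271) = 0.7210.
C_B = 0.196×3.61/(0.0538−0.196) × (0.3037−0.7210) = (-4.976)×(-0.4173) = 2.076 mol/L.
Y_B = C_B/C_{A0} = 2.076/3.61 = 0.575.

0.575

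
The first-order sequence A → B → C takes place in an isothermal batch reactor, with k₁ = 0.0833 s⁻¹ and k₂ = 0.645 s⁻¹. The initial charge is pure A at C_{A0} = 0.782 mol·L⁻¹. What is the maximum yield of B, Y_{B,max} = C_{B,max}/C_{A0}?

Evaluating C_B at t_opt = ln(k₂/k₁)/(k₂−k₁) gives C_{B,max}/C_{A0} = (k₁/k₂)^[k₂/(k₂−k₁)].
= (0.0833/0.645)^(0.645/(0.645−0.0833)) = (0.1291)^(1.148) = 0.09534.

0.0953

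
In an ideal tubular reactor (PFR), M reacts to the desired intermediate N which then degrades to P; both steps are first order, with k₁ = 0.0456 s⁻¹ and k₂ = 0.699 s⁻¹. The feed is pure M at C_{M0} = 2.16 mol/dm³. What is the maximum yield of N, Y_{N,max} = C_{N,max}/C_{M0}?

Evaluating C_N at τ_opt = ln(k₂/k₁)/(k₂−k₁) gives C_{N,max}/C_{M0} = (k₁/k₂)^[k₂/(k₂−k₁)].
= (0.0456/0.699)^(0.699/(0.699−0.0456)) = (0.06524)^(1.070) = 0.05392.

0.0539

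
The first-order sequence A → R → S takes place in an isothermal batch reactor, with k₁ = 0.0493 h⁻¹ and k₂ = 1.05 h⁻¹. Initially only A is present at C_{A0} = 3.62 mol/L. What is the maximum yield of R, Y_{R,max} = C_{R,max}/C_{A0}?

0.0404

For a first-order series the maximum intermediate yield is C_{R,max}/C_{A0} = (k₁/k₂)^[k₂/(k₂−k₁)].
= (0.0493/1.05)^(1.05/(1.05−0.0493)) = (0.04695)^(1.049) = 0.04038.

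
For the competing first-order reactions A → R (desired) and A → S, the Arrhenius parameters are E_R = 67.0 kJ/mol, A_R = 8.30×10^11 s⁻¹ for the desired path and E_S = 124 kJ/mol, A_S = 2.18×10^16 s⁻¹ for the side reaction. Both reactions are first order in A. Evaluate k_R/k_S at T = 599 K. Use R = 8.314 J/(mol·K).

3.56

k_R/k_S = (A_R/A_S)·exp[−(E_R−E_S)/(RT)] = (A_R/A_S)·exp[(E_S−E_R)/(RT)].
(E_S−E_R)/(RT) = (124−67.0)×10³/(8.314×599) = 57000/4980 = 11.45.
k_R/k_S = (8.30×10^11/2.18×10^16)·exp(11.45) = 3.807×10^-5 × 93488 = 3.56.
Since E_R < E_S, lowering the temperature improves selectivity toward R.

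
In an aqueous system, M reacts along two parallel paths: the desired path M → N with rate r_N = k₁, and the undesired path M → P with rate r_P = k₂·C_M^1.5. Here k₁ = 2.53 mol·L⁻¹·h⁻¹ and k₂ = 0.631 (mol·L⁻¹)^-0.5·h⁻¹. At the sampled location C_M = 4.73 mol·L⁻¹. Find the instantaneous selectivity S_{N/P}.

0.390

S_{N/P} = r_N/r_P = (k₁)/(k₂·C_M^1.5) = (k₁/k₂)·C_M^-1.5.
= (2.53) / (0.631×4.730^1.5) = 2.530/6.491 = 0.390.
The undesired path is higher order in M, so low C_M (CSTR or dilute feed) favours N.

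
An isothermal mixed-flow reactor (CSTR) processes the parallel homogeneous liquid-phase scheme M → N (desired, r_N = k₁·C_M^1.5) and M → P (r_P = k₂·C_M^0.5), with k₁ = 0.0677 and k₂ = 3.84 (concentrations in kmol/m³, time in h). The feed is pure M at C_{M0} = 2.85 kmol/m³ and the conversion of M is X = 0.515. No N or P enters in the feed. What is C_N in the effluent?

0.0349 kmol/m³

Exit C_M = C_{M0}(1−X) = 2.85×0.485 = 1.382 kmol/m³.
A CSTR operates uniformly at the exit composition, giving r_N = 0.1100 and r_P = 4.515 (each k·C_M^n at C_M = 1.382).
Fraction of consumed M going to N: r_N/(r_N+r_P) = 0.02379.
C_N = 0.02379·C_{M0}·X = 0.02379×2.85×0.515 = 0.0349 kmol/m³.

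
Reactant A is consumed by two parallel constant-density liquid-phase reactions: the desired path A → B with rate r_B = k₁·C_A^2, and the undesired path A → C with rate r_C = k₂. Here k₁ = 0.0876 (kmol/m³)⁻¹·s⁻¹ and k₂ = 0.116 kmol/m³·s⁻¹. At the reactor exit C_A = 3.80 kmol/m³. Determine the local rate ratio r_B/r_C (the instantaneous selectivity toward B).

10.9

S_{B/C} = r_B/r_C = (k₁·C_A^2)/(k₂) = (k₁/k₂)·C_A^2.
= (0.0876×3.800^2) / (0.116) = 1.265/0.1160 = 10.9.
Since the desired path is higher order in A, keeping C_A high (PFR or concentrated feed) favours B.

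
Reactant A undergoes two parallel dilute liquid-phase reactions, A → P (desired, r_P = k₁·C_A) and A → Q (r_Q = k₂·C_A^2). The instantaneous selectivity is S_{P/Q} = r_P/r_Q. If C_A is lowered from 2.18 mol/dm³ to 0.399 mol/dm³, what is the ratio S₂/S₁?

5.46

S_{P/Q} = (k₁/k₂)·C_A⁻¹, so S₂/S₁ = (C_{A,2}/C_{A,1})⁻¹.
= 2.18/0.399 = 5.46.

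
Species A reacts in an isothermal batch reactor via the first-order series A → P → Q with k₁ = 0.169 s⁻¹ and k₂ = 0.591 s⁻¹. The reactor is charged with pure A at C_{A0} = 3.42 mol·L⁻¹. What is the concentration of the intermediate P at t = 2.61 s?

0.588 mol·L⁻¹

For first-order series with pure A initially, C_P(t) = k₁C_{A0}/(k₂−k₁)·(e^(−k₁t) − e^(−k₂t)).
e^(−k₁t) = e^(−0.169×2.61) = e^(−0.4411) = 0.6433; e^(−k₂t) = e^(−1.543) = 0.2138.
C_P = 0.169×3.42/(0.591−0.169) × (0.6433−0.2138) = 1.370×0.4295 = 0.5882 mol·L⁻¹.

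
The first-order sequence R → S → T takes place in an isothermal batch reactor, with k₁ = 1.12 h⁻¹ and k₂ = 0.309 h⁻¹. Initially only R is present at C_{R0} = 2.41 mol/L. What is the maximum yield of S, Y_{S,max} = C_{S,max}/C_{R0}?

At the optimum, C_{S,max}/C_{R0} = (k₁/k₂)^[k₂/(k₂−k₁)].
= (1.12/0.309)^(0.309/(0.309−1.12)) = (3.625)^(-0.3810) = 0.6122.

0.612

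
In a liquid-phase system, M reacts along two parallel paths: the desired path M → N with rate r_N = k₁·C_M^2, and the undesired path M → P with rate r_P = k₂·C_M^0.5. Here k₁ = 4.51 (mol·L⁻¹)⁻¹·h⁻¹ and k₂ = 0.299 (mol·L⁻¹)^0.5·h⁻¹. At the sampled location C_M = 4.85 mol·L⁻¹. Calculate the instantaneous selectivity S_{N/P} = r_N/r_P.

S_{N/P} = r_N/r_P = (k₁·C_M^2)/(k₂·C_M^0.5) = (k₁/k₂)·C_M^1.5.
= (4.51×4.850^2) / (0.299×4.850^0.5) = 106.1/0.6585 = 161.
Since the desired path is higher order in M, keeping C_M high (PFR or concentrated feed) favours N.

161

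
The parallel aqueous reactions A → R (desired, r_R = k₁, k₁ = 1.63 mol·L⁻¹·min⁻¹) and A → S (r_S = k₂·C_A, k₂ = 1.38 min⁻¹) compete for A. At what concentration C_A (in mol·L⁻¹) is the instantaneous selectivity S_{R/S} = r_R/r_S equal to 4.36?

S_{R/S} = (k₁/k₂)·C_A⁻¹ ⇒ C_A = (S·k₂/k₁)^(-1).
= (4.36×1.38/1.63)^(-1) = (3.691)^(-1) = 0.271 mol·L⁻¹.

0.271 mol·L⁻¹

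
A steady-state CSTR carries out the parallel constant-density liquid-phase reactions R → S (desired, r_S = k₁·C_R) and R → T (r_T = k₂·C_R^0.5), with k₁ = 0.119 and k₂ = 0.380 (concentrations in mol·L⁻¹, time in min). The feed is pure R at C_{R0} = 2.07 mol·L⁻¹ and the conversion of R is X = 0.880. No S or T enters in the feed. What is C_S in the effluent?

Exit C_R = C_{R0}(1−X) = 2.07×0.120 = 0.2484 mol·L⁻¹.
In a CSTR the entire volume is at exit conditions, so r_S = 0.119×0.2484 = 0.02956 and r_T = 0.380×0.2484^0.5 = 0.1894.
Fraction of consumed R going to S: r_S/(r_S+r_T) = 0.1350.
C_S = 0.1350·C_{R0}·X = 0.1350×2.07×0.880 = 0.246 mol·L⁻¹.

0.246 mol·L⁻¹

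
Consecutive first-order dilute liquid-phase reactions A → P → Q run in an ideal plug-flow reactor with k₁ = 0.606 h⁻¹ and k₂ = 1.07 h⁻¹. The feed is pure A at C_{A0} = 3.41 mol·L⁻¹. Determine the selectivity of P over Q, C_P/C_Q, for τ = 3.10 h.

The intermediate concentration in a first-order A→B→C sequence is C_P = k₁C_{A0}(e^(−k₁τ) − e^(−k₂τ))/(k₂−k₁).
e^(−k₁τ) = e^(−0.606×3.10) = e^(−1.879) = 0.1528; e^(−k₂τ) = e^(−3.317) = 0.03626.
C_P = 0.606×3.41/(1.07−0.606) × (0.1528−0.03626) = 4.454×0.1165 = 0.5190 mol·L⁻¹.
C_A = C_{A0}e^(−k₁τ) = 0.5211 mol·L⁻¹, so C_Q = C_{A0}−C_A−C_P = 2.370 mol·L⁻¹; C_P/C_Q = 0.219.

0.219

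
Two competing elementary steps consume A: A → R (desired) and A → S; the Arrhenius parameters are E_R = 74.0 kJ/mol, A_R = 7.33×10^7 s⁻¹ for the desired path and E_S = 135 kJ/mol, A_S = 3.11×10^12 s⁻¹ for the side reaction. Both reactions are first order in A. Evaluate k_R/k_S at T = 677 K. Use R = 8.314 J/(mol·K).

Since both paths have the same order in A, the concentration cancels and S_{R/S} = k_R/k_S = (A_R/A_S)·exp[(E_S−E_R)/(RT)].
(E_S−E_R)/(RT) = (135−74.0)×10³/(8.314×677) = 61000/5629 = 10.84.
k_R/k_S = (7.33×10^7/3.11×10^12)·exp(10.84) = 2.357×10^-5 × 50897 = 1.20.

1.20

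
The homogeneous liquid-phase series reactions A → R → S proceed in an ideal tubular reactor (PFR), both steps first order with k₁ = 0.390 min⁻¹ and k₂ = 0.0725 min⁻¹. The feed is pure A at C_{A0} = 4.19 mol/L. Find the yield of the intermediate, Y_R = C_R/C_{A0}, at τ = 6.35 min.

0.672

For first-order series with pure A initially, C_R(τ) = k₁C_{A0}/(k₂−k₁)·(e^(−k₁τ) − e^(−k₂τ)).
e^(−k₁τ) = e^(−0.390×6.35) = e^(−2.477) = 0.08404; e^(−k₂τ) = e^(−0.4604) = 0.6310.
C_R = 0.390×4.19/(0.0725−0.390) × (0.08404−0.6310) = (-5.147)×(-0.5470) = 2.815 mol/L.
Y_R = C_R/C_{A0} = 2.815/4.19 = 0.672.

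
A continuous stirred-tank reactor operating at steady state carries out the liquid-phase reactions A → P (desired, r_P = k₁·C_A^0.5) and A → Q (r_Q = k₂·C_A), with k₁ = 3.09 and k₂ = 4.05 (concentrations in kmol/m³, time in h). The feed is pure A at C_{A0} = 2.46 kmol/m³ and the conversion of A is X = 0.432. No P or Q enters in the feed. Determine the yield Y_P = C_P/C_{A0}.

Exit C_A = C_{A0}(1−X) = 2.46×0.568 = 1.397 kmol/m³.
In a CSTR the entire volume is at exit conditions, so r_P = 3.09×1.397^0.5 = 3.653 and r_Q = 4.05×1.397 = 5.659.
Fraction of consumed A going to P: r_P/(r_P+r_Q) = 0.3923.
C_P = 0.3923·C_{A0}·X = 0.3923×2.46×0.432 = 0.417 kmol/m³; Y_P = C_P/C_{A0} = 0.169.

0.169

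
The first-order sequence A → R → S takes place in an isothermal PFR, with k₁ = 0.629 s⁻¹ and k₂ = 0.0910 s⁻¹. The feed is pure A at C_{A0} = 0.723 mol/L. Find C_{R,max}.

Evaluating C_R at τ_opt = ln(k₂/k₁)/(k₂−k₁) gives C_{R,max}/C_{A0} = (k₁/k₂)^[k₂/(k₂−k₁)].
= (0.629/0.0910)^(0.0910/(0.0910−0.629)) = (6.912)^(-0.1691) = 0.7211.
C_{R,max} = 0.7211×0.723 = 0.521 mol/L.

0.521 mol/L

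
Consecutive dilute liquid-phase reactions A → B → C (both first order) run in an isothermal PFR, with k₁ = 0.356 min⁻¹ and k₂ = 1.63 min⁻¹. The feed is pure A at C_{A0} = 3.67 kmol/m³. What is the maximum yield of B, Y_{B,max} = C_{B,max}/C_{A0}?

0.143

Evaluating C_B at τ_opt = ln(k₂/k₁)/(k₂−k₁) gives C_{B,max}/C_{A0} = (k₁/k₂)^[k₂/(k₂−k₁)].
= (0.356/1.63)^(1.63/(1.63−0.356)) = (0.2184)^(1.279) = 0.1428.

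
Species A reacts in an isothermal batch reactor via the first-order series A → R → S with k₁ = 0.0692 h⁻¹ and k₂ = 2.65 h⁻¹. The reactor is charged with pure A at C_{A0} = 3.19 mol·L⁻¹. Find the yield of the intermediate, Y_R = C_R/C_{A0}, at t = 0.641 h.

The intermediate concentration in a first-order A→B→C sequence is C_R = k₁C_{A0}(e^(−k₁t) − e^(−k₂t))/(k₂−k₁).
e^(−k₁t) = e^(−0.0692×0.641) = e^(−0.04436) = 0.9566; e^(−k₂t) = e^(−1.699) = 0.1829.
C_R = 0.0692×3.19/(2.65−0.0692) × (0.9566−0.1829) = 0.08553×0.7737 = 0.06618 mol·L⁻¹.
Y_R = C_R/C_{A0} = 0.06618/3.19 = 0.0207.

0.0207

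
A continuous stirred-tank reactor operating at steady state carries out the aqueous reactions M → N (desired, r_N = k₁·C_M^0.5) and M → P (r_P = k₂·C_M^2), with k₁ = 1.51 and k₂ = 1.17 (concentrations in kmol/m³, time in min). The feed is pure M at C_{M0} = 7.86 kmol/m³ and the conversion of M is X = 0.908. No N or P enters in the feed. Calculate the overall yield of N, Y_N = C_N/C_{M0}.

Exit C_M = C_{M0}(1−X) = 7.86×0.0920 = 0.7231 kmol/m³.
A CSTR operates uniformly at the exit composition, giving r_N = 1.284 and r_P = 0.6118 (each k·C_M^n at C_M = 0.7231).
Fraction of consumed M going to N: r_N/(r_N+r_P) = 0.6773.
C_N = 0.6773·C_{M0}·X = 0.6773×7.86×0.908 = 4.83 kmol/m³; Y_N = C_N/C_{M0} = 0.615.

0.615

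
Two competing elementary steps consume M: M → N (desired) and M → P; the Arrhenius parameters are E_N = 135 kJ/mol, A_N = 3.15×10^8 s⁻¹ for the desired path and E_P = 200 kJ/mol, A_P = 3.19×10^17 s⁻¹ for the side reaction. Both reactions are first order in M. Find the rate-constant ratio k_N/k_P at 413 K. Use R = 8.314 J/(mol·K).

With equal orders, S_{N/P} = k_N/k_P = (A_N/A_P)·exp[(E_P−E_N)/(RT)].
(E_P−E_N)/(RT) = (200−135)×10³/(8.314×413) = 65000/3434 = 18.93.
k_N/k_P = (3.15×10^8/3.19×10^17)·exp(18.93) = 9.875×10^-10 × 1.664×10^8 = 0.164.

0.164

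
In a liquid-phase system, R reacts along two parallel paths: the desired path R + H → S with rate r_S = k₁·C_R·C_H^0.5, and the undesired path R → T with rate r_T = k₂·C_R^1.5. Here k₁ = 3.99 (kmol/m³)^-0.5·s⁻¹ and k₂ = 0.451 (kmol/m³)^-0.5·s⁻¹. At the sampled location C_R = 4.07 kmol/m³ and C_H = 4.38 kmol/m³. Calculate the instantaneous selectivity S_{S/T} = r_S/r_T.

S_{S/T} = r_S/r_T = (k₁·C_R·C_H^0.5)/(k₂·C_R^1.5) = (k₁/k₂)·C_R^-0.5·C_H^0.5.
= (3.99×4.070×4.380^0.5) / (0.451×4.070^1.5) = 33.99/3.703 = 9.18.
The undesired path is higher order in R, so low C_R (CSTR or dilute feed) favours S.

9.18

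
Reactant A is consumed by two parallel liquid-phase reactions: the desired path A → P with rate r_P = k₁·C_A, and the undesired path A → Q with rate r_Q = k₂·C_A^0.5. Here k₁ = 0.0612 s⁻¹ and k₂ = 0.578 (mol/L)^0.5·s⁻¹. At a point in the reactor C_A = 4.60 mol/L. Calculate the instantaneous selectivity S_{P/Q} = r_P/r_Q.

0.227

S_{P/Q} = r_P/r_Q = (k₁·C_A)/(k₂·C_A^0.5) = (k₁/k₂)·C_A^0.5.
= (0.0612×4.600) / (0.578×4.600^0.5) = 0.2815/1.240 = 0.227.
Since the desired path is higher order in A, keeping C_A high (PFR or concentrated feed) favours P.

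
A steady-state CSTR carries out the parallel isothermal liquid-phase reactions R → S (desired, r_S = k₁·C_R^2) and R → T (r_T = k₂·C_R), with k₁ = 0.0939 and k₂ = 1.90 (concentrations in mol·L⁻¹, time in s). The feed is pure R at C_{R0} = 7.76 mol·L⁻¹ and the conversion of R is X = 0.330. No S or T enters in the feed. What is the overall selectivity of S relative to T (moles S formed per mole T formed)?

0.257

Exit C_R = C_{R0}(1−X) = 7.76×0.670 = 5.199 mol·L⁻¹.
A CSTR operates uniformly at the exit composition, giving r_S = 2.538 and r_T = 9.878 (each k·C_R^n at C_R = 5.199).
Overall selectivity = C_S/C_T = r_Sτ/(r_Tτ) = r_S/r_T = 0.257.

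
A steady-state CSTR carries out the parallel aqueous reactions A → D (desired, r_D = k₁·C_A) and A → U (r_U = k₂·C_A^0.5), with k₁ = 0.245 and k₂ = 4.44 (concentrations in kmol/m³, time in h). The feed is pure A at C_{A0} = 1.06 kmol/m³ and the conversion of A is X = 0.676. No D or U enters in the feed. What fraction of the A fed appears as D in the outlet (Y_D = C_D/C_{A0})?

Exit C_A = C_{A0}(1−X) = 1.06×0.324 = 0.3434 kmol/m³.
A CSTR operates uniformly at the exit composition, giving r_D = 0.08414 and r_U = 2.602 (each k·C_A^n at C_A = 0.3434).
Fraction of consumed A going to D: r_D/(r_D+r_U) = 0.03132.
C_D = 0.03132·C_{A0}·X = 0.03132×1.06×0.676 = 0.0224 kmol/m³; Y_D = C_D/C_{A0} = 0.0212.

0.0212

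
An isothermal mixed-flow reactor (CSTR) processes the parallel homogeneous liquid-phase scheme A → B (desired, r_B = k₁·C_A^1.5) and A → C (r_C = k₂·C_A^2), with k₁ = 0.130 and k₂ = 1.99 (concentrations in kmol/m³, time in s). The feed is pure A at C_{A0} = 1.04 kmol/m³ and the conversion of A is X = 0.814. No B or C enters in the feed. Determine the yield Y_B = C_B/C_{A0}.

Exit C_A = C_{A0}(1−X) = 1.04×0.186 = 0.1934 kmol/m³.
Rates in a CSTR are evaluated at the outlet concentration: r_B = 0.130×0.1934^1.5 = 0.01106, r_C = 1.99×0.1934^2 = 0.07446.
Fraction of consumed A going to B: r_B/(r_B+r_C) = 0.1293.
C_B = 0.1293·C_{A0}·X = 0.1293×1.04×0.814 = 0.109 kmol/m³; Y_B = C_B/C_{A0} = 0.105.

0.105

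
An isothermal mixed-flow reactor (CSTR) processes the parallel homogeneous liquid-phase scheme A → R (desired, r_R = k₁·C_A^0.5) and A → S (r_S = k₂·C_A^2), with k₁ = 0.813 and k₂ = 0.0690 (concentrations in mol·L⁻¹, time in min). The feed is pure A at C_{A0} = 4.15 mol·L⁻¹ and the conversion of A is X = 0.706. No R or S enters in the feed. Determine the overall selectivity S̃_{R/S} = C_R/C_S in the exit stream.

Exit C_A = C_{A0}(1−X) = 4.15×0.294 = 1.220 mol·L⁻¹.
Rates in a CSTR are evaluated at the outlet concentration: r_R = 0.813×1.220^0.5 = 0.8980, r_S = 0.0690×1.220^2 = 0.1027.
Overall selectivity = C_R/C_S = r_Rτ/(r_Sτ) = r_R/r_S = 8.74.

8.74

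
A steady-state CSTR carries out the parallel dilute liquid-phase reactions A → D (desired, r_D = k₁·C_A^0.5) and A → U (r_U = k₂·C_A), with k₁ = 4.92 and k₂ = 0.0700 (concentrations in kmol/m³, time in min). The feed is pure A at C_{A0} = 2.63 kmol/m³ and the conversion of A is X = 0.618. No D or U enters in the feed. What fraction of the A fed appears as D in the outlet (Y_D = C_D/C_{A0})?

Exit C_A = C_{A0}(1−X) = 2.63×0.382 = 1.005 kmol/m³.
In a CSTR the entire volume is at exit conditions, so r_D = 4.92×1.005^0.5 = 4.931 and r_U = 0.0700×1.005 = 0.07033.
Fraction of consumed A going to D: r_D/(r_D+r_U) = 0.9859.
C_D = 0.9859·C_{A0}·X = 0.9859×2.63×0.618 = 1.60 kmol/m³; Y_D = C_D/C_{A0} = 0.609.

0.609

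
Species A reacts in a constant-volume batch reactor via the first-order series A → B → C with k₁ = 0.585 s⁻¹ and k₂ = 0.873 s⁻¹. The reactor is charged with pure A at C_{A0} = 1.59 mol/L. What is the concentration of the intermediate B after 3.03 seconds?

The intermediate concentration in a first-order A→B→C sequence is C_B = k₁C_{A0}(e^(−k₁t) − e^(−k₂t))/(k₂−k₁).
e^(−k₁t) = e^(−0.585×3.03) = e^(−1.773) = 0.1699; e^(−k₂t) = e^(−2.645) = 0.07099.
C_B = 0.585×1.59/(0.873−0.585) × (0.1699−0.07099) = 3.230×0.09891 = 0.3194 mol/L.

0.319 mol/L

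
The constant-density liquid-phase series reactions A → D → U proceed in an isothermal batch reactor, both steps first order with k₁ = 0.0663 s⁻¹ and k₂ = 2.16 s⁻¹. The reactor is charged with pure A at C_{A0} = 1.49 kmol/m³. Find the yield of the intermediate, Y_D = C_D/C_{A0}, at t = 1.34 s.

The intermediate concentration in a first-order A→B→C sequence is C_D = k₁C_{A0}(e^(−k₁t) − e^(−k₂t))/(k₂−k₁).
e^(−k₁t) = e^(−0.0663×1.34) = e^(−0.08884) = 0.9150; e^(−k₂t) = e^(−2.894) = 0.05533.
C_D = 0.0663×1.49/(2.16−0.0663) × (0.9150−0.05533) = 0.04718×0.8597 = 0.04056 kmol/m³.
Y_D = C_D/C_{A0} = 0.04056/1.49 = 0.0272.

0.0272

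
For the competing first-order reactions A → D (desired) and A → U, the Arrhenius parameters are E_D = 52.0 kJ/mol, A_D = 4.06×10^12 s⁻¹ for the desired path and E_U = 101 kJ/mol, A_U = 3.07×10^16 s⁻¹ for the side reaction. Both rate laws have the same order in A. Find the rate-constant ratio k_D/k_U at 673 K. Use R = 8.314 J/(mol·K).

With equal orders, S_{D/U} = k_D/k_U = (A_D/A_U)·exp[(E_U−E_D)/(RT)].
(E_U−E_D)/(RT) = (101−52.0)×10³/(8.314×673) = 49000/5595 = 8.757.
k_D/k_U = (4.06×10^12/3.07×10^16)·exp(8.757) = 1.322×10^-4 × 6357 = 0.841.
Since E_D < E_U, lowering the temperature improves selectivity toward D.

0.841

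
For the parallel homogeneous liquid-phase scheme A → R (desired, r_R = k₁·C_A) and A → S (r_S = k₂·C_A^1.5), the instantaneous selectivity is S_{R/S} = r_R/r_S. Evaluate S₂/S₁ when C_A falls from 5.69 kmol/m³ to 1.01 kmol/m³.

S_{R/S} = (k₁/k₂)·C_A^-0.5, so S₂/S₁ = (C_{A,2}/C_{A,1})^-0.5.
= (1.01/5.69)^(-0.5) = (0.1775)^(-0.5) = 2.37.

2.37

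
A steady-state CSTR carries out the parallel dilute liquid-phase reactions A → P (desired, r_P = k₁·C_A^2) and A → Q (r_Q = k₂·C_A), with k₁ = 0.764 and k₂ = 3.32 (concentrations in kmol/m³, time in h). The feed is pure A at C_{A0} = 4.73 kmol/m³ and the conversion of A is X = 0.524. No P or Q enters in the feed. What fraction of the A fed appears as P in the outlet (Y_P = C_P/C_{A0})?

Exit C_A = C_{A0}(1−X) = 4.73×0.476 = 2.251 kmol/m³.
In a CSTR the entire volume is at exit conditions, so r_P = 0.764×2.251^2 = 3.873 and r_Q = 3.32×2.251 = 7.475.
Fraction of consumed A going to P: r_P/(r_P+r_Q) = 0.3413.
C_P = 0.3413·C_{A0}·X = 0.3413×4.73×0.524 = 0.846 kmol/m³; Y_P = C_P/C_{A0} = 0.179.

0.179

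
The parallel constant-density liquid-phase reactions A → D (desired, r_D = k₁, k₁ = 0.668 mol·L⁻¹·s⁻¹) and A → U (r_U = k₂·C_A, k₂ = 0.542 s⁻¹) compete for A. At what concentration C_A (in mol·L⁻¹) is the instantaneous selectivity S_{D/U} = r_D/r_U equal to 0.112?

11.0 mol·L⁻¹

S_{D/U} = (k₁/k₂)·C_A⁻¹ ⇒ C_A = (S·k₂/k₁)^(-1).
= (0.112×0.542/0.668)^(-1) = (0.09087)^(-1) = 11.0 mol·L⁻¹.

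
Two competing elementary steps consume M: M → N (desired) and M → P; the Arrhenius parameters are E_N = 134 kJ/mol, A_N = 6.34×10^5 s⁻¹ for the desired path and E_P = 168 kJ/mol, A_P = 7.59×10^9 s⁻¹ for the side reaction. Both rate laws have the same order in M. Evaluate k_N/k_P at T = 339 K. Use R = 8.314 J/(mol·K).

Since both paths have the same order in M, the concentration cancels and S_{N/P} = k_N/k_P = (A_N/A_P)·exp[(E_P−E_N)/(RT)].
(E_P−E_N)/(RT) = (168−134)×10³/(8.314×339) = 34000/2818 = 12.06.
k_N/k_P = (6.34×10^5/7.59×10^9)·exp(12.06) = 8.353×10^-5 × 1.734×10^5 = 14.5.
Since E_N < E_P, lowering the temperature improves selectivity toward N.

14.5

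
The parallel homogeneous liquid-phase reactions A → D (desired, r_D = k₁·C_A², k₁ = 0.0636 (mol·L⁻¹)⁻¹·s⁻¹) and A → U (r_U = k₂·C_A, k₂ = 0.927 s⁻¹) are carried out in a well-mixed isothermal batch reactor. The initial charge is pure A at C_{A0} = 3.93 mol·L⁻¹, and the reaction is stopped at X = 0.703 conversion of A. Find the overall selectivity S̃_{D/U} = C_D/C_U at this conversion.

C_A = C_{A0}(1−X) = 1.167 mol·L⁻¹.
Along a PFR/batch, dC_U/dC_A = −r_U/(r_D+r_U) = −k₂/(k₂+k₁·C_A).
Integrating from C_{A0} to C_A: C_U = (0.927/0.0636)·ln[(0.927+0.0636·3.93)/(0.927+0.0636·1.17)] = 14.58·ln(1.177/1.001) = 2.357 mol·L⁻¹.
Then C_D = (C_{A0}−C_A) − C_U = 2.763 − 2.357 = 0.4061 mol·L⁻¹.
S̃_{D/U} = C_D/C_U = 0.4061/2.357 = 0.172.

0.172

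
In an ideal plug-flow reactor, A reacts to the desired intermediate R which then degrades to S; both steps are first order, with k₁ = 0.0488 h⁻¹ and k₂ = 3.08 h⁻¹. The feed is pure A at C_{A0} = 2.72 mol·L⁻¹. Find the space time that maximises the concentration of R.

For first-order series the maximum of C_R occurs at τ_opt = ln(k₂/k₁)/(k₂−k₁).
= ln(3.08/0.0488)/(3.08−0.0488) = ln(63.11)/3.031 = 4.145/3.031 = 1.37 h.

1.37 h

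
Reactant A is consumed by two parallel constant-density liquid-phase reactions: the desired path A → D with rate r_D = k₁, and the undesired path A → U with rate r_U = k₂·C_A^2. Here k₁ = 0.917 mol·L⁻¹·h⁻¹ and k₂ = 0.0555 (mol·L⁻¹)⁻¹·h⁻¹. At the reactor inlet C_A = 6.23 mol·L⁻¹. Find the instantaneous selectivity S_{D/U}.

S_{D/U} = r_D/r_U = (k₁)/(k₂·C_A^2) = (k₁/k₂)·C_A^-2.
= (0.917) / (0.0555×6.230^2) = 0.9170/2.154 = 0.426.
The undesired path is higher order in A, so low C_A (CSTR or dilute feed) favours D.

0.426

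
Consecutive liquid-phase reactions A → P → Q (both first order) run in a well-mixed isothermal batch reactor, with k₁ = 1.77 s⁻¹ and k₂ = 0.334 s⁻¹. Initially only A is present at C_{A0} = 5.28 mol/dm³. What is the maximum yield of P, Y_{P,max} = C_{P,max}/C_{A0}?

0.679

For a first-order series the maximum intermediate yield is C_{P,max}/C_{A0} = (k₁/k₂)^[k₂/(k₂−k₁)].
= (1.77/0.334)^(0.334/(0.334−1.77)) = (5.299)^(-0.2326) = 0.6785.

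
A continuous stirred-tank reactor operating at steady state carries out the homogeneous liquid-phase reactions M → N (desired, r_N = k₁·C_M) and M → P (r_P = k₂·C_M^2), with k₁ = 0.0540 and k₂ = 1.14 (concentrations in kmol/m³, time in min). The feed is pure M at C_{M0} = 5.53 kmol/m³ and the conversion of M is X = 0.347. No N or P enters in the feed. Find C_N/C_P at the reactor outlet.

0.0131

Exit C_M = C_{M0}(1−X) = 5.53×0.653 = 3.611 kmol/m³.
A CSTR operates uniformly at the exit composition, giving r_N = 0.1950 and r_P = 14.87 (each k·C_M^n at C_M = 3.611).
Overall selectivity = C_N/C_P = r_Nτ/(r_Pτ) = r_N/r_P = 0.0131.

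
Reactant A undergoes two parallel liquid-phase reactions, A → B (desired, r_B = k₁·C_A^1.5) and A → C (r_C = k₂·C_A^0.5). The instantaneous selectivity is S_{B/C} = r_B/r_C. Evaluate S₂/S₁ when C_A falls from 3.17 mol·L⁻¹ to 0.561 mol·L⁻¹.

0.177

S_{B/C} = (k₁/k₂)·C_A, so S₂/S₁ = (C_{A,2}/C_{A,1}).
= 0.561/3.17 = 0.177.
Selectivity toward B falls as C_A falls — high-concentration operation is favoured.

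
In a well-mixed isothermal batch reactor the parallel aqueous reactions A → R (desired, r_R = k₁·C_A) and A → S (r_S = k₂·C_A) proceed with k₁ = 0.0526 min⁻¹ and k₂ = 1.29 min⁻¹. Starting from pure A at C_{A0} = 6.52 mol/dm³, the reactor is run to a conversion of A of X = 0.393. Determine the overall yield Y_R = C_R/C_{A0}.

0.0154

C_A = C_{A0}(1−X) = 3.958 mol/dm³.
Both paths are first order in A, so the instantaneous fraction to R is constant: dC_R/d(−C_A) = k₁/(k₁+k₂) = 0.03918.
C_R = 0.03918·(C_{A0}−C_A) = 0.03918×2.562 = 0.100 mol/dm³.
Y_R = C_R/C_{A0} = 0.1004/6.52 = 0.0154.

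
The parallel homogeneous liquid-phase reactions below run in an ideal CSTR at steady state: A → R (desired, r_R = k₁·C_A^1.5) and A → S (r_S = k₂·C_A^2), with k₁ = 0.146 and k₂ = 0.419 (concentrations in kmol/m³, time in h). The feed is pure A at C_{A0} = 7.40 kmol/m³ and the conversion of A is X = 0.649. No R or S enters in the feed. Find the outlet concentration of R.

0.854 kmol/m³

Exit C_A = C_{A0}(1−X) = 7.40×0.351 = 2.597 kmol/m³.
A CSTR operates uniformly at the exit composition, giving r_R = 0.6112 and r_S = 2.827 (each k·C_A^n at C_A = 2.597).
Fraction of consumed A going to R: r_R/(r_R+r_S) = 0.1778.
C_R = 0.1778·C_{A0}·X = 0.1778×7.40×0.649 = 0.854 kmol/m³.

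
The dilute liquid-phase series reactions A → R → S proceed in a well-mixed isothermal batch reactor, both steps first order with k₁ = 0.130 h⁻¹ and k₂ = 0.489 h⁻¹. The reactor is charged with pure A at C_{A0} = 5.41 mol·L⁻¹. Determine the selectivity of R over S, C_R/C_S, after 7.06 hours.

0.285

Solving the coupled first-order balances gives C_R(t) = [k₁/(k₂−k₁)]·C_{A0}·(e^(−k₁t) − e^(−k₂t)).
e^(−k₁t) = e^(−0.130×7.06) = e^(−0.9178) = 0.3994; e^(−k₂t) = e^(−3.452) = 0.03167.
C_R = 0.130×5.41/(0.489−0.130) × (0.3994−0.03167) = 1.959×0.3677 = 0.7204 mol·L⁻¹.
C_A = C_{A0}e^(−k₁t) = 2.161 mol·L⁻¹, so C_S = C_{A0}−C_A−C_R = 2.529 mol·L⁻¹; C_R/C_S = 0.285.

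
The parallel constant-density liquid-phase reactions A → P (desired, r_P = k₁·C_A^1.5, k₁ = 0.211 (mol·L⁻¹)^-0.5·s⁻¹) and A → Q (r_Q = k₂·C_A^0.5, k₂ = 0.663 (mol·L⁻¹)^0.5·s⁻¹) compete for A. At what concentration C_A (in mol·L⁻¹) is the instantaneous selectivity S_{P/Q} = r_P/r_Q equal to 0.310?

0.974 mol·L⁻¹

S_{P/Q} = (k₁/k₂)·C_A ⇒ C_A = S·k₂/k₁.
= 0.310×0.663/0.211 = 0.974 mol·L⁻¹.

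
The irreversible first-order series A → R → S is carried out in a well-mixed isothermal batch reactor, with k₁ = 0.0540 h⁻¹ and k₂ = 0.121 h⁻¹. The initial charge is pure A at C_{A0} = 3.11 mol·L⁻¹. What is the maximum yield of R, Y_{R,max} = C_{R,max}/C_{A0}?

Evaluating C_R at t_opt = ln(k₂/k₁)/(k₂−k₁) gives C_{R,max}/C_{A0} = (k₁/k₂)^[k₂/(k₂−k₁)].
= (0.0540/0.121)^(0.121/(0.121−0.0540)) = (0.4463)^(1.806) = 0.2329.

0.233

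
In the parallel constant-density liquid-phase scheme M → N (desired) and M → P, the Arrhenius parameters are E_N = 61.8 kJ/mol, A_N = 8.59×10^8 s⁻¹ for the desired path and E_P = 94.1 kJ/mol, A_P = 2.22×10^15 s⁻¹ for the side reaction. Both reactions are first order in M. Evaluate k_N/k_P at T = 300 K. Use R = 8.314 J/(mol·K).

k_N/k_P = (A_N/A_P)·exp[−(E_N−E_P)/(RT)] = (A_N/A_P)·exp[(E_P−E_N)/(RT)].
(E_P−E_N)/(RT) = (94.1−61.8)×10³/(8.314×300) = 32300/2494 = 12.95.
k_N/k_P = (8.59×10^8/2.22×10^15)·exp(12.95) = 3.869×10^-7 × 4.209×10^5 = 0.163.
Since E_N < E_P, lowering the temperature improves selectivity toward N.

0.163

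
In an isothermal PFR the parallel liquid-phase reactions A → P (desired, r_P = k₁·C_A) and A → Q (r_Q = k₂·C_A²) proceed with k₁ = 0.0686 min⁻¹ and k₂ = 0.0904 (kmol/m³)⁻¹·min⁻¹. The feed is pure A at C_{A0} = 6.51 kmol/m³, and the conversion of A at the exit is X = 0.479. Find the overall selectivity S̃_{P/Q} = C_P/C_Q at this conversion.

C_A = C_{A0}(1−X) = 3.392 kmol/m³.
Along a PFR/batch, dC_P/dC_A = −r_P/(r_P+r_Q) = −k₁/(k₁+k₂·C_A).
Integrating from C_{A0} to C_A: C_P = (0.0686/0.0904)·ln[(0.0686+0.0904·6.51)/(0.0686+0.0904·3.39)] = 0.7588·ln(0.6571/0.3752) = 0.4252 kmol/m³.
C_Q = (C_{A0}−C_A)−C_P = 2.693 kmol/m³; S̃_{P/Q} = 0.4252/2.693 = 0.158.

0.158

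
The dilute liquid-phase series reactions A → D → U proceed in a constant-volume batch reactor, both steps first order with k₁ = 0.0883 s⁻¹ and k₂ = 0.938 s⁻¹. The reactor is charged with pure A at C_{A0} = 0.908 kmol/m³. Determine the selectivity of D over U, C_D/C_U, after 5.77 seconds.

0.184

Solving the coupled first-order balances gives C_D(t) = [k₁/(k₂−k₁)]·C_{A0}·(e^(−k₁t) − e^(−k₂t)).
e^(−k₁t) = e^(−0.0883×5.77) = e^(−0.5095) = 0.6008; e^(−k₂t) = e^(−5.412) = 0.004462.
C_D = 0.0883×0.908/(0.938−0.0883) × (0.6008−0.004462) = 0.09436×0.5963 = 0.05627 kmol/m³.
C_A = C_{A0}e^(−k₁t) = 0.5455 kmol/m³, so C_U = C_{A0}−C_A−C_D = 0.3062 kmol/m³; C_D/C_U = 0.184.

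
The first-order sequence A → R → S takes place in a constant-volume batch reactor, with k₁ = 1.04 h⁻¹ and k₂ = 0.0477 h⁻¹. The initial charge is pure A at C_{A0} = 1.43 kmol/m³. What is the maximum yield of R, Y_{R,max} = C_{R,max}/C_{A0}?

0.862

Evaluating C_R at t_opt = ln(k₂/k₁)/(k₂−k₁) gives C_{R,max}/C_{A0} = (k₁/k₂)^[k₂/(k₂−k₁)].
= (1.04/0.0477)^(0.0477/(0.0477−1.04)) = (21.80)^(-0.04807) = 0.8623.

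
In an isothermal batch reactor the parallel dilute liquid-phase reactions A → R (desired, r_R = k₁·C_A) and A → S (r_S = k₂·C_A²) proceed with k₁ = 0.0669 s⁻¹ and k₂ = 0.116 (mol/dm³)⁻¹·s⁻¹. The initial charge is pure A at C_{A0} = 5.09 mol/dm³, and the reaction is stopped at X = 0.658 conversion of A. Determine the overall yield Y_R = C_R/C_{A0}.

0.101

C_A = C_{A0}(1−X) = 1.741 mol/dm³.
Along a PFR/batch, dC_R/dC_A = −r_R/(r_R+r_S) = −k₁/(k₁+k₂·C_A).
Integrating from C_{A0} to C_A: C_R = (0.0669/0.116)·ln[(0.0669+0.116·5.09)/(0.0669+0.116·1.74)] = 0.5767·ln(0.6573/0.2688) = 0.5157 mol/dm³.
Y_R = C_R/C_{A0} = 0.5157/5.09 = 0.101.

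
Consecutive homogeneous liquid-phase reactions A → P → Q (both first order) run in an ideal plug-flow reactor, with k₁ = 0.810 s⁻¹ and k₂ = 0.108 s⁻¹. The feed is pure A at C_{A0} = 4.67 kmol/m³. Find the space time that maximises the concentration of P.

2.87 s

Setting dC_P/dτ = 0 gives τ_opt = ln(k₂/k₁)/(k₂−k₁).
= ln(0.108/0.810)/(0.108−0.810) = ln(0.1333)/-0.7020 = -2.015/-0.7020 = 2.87 s.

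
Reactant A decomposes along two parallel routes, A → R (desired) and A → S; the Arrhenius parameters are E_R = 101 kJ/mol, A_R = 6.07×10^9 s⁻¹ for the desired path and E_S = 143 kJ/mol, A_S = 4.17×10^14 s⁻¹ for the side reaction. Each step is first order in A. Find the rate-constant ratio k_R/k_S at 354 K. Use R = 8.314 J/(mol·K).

With equal orders, S_{R/S} = k_R/k_S = (A_R/A_S)·exp[(E_S−E_R)/(RT)].
(E_S−E_R)/(RT) = (143−101)×10³/(8.314×354) = 42000/2943 = 14.27.
k_R/k_S = (6.07×10^9/4.17×10^14)·exp(14.27) = 1.456×10^-5 × 1.576×10^6 = 22.9.
Since E_R < E_S, lowering the temperature improves selectivity toward R.

22.9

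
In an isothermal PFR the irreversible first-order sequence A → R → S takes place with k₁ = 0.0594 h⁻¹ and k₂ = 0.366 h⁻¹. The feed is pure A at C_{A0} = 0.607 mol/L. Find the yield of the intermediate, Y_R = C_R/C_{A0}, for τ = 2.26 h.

0.0847

Solving the coupled first-order balances gives C_R(τ) = [k₁/(k₂−k₁)]·C_{A0}·(e^(−k₁τ) − e^(−k₂τ)).
e^(−k₁τ) = e^(−0.0594×2.26) = e^(−0.1342) = 0.8744; e^(−k₂τ) = e^(−0.8272) = 0.4373.
C_R = 0.0594×0.607/(0.366−0.0594) × (0.8744−0.4373) = 0.1176×0.4371 = 0.05140 mol/L.
Y_R = C_R/C_{A0} = 0.05140/0.607 = 0.0847.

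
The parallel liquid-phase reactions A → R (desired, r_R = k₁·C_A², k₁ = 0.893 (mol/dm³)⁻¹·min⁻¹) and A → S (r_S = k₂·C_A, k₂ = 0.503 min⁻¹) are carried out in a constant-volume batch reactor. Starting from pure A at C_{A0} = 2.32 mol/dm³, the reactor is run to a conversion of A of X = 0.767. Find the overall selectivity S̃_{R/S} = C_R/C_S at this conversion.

C_A = C_{A0}(1−X) = 0.5406 mol/dm³.
Along a PFR/batch, dC_S/dC_A = −r_S/(r_R+r_S) = −k₂/(k₂+k₁·C_A).
Integrating from C_{A0} to C_A: C_S = (0.503/0.893)·ln[(0.503+0.893·2.32)/(0.503+0.893·0.541)] = 0.5633·ln(2.575/0.9857) = 0.5408 mol/dm³.
Then C_R = (C_{A0}−C_A) − C_S = 1.779 − 0.5408 = 1.239 mol/dm³.
S̃_{R/S} = C_R/C_S = 1.239/0.5408 = 2.29.

2.29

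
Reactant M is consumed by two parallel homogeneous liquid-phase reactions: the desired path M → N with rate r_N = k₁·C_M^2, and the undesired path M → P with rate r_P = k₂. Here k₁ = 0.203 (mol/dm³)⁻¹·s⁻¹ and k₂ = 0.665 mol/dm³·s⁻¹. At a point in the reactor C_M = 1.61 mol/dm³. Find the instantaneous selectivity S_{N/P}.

S_{N/P} = r_N/r_P = (k₁·C_M^2)/(k₂) = (k₁/k₂)·C_M^2.
= (0.203×1.610^2) / (0.665) = 0.5262/0.6650 = 0.791.

0.791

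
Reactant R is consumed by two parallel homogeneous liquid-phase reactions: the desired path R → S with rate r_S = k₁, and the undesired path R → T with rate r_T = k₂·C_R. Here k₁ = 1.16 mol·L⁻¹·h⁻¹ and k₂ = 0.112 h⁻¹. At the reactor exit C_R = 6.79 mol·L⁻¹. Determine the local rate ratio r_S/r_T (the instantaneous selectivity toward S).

1.53

S_{S/T} = r_S/r_T = (k₁)/(k₂·C_R) = (k₁/k₂)·C_R⁻¹.
= (1.16) / (0.112×6.790) = 1.160/0.7605 = 1.53.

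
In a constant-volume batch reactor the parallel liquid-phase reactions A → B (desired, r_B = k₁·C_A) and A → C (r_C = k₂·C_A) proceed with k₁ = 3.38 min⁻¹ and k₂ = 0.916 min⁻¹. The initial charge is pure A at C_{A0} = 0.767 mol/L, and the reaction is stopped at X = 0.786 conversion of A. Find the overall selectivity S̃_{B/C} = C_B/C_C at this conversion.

C_A = C_{A0}(1−X) = 0.1641 mol/L.
Both paths are first order in A, so the instantaneous fraction to B is constant: dC_B/d(−C_A) = k₁/(k₁+k₂) = 0.7868.
C_B = 0.7868·(C_{A0}−C_A) = 0.7868×0.6029 = 0.474 mol/L.
C_C = (C_{A0}−C_A)−C_B = 0.1285 mol/L; S̃_{B/C} = 0.4743/0.1285 = 3.69.

3.69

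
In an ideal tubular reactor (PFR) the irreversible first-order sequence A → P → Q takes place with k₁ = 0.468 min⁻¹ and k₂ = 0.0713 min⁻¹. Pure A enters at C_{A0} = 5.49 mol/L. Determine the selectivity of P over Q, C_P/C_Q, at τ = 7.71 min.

The intermediate concentration in a first-order A→B→C sequence is C_P = k₁C_{A0}(e^(−k₁τ) − e^(−k₂τ))/(k₂−k₁).
e^(−k₁τ) = e^(−0.468×7.71) = e^(−3.608) = 0.02710; e^(−k₂τ) = e^(−0.5497) = 0.5771.
C_P = 0.468×5.49/(0.0713−0.468) × (0.02710−0.5771) = (-6.477)×(-0.5500) = 3.562 mol/L.
C_A = C_{A0}e^(−k₁τ) = 0.1488 mol/L, so C_Q = C_{A0}−C_A−C_P = 1.779 mol/L; C_P/C_Q = 2.00.

2.00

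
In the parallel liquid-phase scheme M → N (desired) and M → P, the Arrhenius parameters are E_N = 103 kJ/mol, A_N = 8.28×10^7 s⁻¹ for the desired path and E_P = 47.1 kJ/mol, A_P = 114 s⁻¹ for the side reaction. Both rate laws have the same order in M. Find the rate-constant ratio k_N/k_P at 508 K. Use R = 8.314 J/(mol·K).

With equal orders, S_{N/P} = k_N/k_P = (A_N/A_P)·exp[(E_P−E_N)/(RT)].
(E_P−E_N)/(RT) = (47.1−103)×10³/(8.314×508) = -55900/4224 = -13.24.
k_N/k_P = (8.28×10^7/114)·exp(-13.24) = 7.263×10^5 × 1.786×10^-6 = 1.30.

1.30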